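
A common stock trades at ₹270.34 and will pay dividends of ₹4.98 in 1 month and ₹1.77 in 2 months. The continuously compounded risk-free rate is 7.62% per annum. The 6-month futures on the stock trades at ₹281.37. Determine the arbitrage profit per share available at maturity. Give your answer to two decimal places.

₹7.49 per share

PV(dividends) I = 4.98·e^(−0.0762·1/12) + 1.77·e^(−0.0762·2/12) = 6.6961
Fair futures F* = (S − I)·e^(rT) = (270.34 − 6.6961)·e^0.038100 = 263.6439 × 1.038835 = 273.8825
Market ₹281.37 > fair 273.8825: forward overpriced → cash-and-carry (borrow at r, buy the stock and collect the dividends, short the forward).
Profit at T = |F_mkt − F*| = |281.37 − 273.8825| = ₹7.49 per share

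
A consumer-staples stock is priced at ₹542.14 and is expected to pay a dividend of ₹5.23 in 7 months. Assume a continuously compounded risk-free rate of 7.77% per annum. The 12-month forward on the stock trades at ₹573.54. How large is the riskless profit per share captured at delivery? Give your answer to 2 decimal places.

₹7.00 per share

PV(dividends) I = 5.23·e^(−0.0777·7/12) = 4.9982
Fair forward F* = (S − I)·e^(rT) = (542.14 − 4.9982)·e^0.077700 = 537.1418 × 1.080798 = 580.5418
Market ₹573.54 < fair 580.5418: forward underpriced → reverse cash-and-carry (short the stock, invest proceeds at r, pay the dividends, go long the forward).
Profit at T = |F_mkt − F*| = |573.54 − 580.5418| = ₹7.00 per share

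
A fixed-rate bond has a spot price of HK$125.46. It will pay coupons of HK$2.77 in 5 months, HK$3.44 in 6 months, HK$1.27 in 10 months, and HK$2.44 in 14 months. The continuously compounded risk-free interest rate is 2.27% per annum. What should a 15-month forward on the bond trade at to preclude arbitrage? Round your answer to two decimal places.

PV(coupons) I = 2.77·e^(−0.0227·5/12) + 3.44·e^(−0.0227·6/12) + 1.27·e^(−0.0227·10/12) + 2.44·e^(−0.0227·14/12)
I = 2.7439 + 3.4012 + 1.2462 + 2.3762 = 9.7675
F = (S − I)·e^(rT) = (125.46 − 9.7675) · e^(0.0227·15/12)
= 115.6925 · e^0.028375 = 115.6925 × 1.028781 = HK$119.02

HK$119.02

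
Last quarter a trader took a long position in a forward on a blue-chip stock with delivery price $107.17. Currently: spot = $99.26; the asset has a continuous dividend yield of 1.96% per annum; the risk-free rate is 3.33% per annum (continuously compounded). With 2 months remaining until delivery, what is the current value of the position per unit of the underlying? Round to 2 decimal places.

-$7.64

Current fair forward for the remaining 2 months: F = S·e^((r − q)·T), (r − q) = 0.0333 − 0.0196 = 0.0137
F = 99.26 · e^(0.0137 × 2/12) = 99.26 × 1.002286 = 99.4869
Value of long forward = (F − K)·e^(−rT) = (99.4869 − 107.17) · e^(−0.0333·2/12)
= -7.6831 × 0.994465 = -7.64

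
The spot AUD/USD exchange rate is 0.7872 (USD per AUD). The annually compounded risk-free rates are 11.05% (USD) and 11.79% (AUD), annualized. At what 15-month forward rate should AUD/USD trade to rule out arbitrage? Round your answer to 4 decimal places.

0.7807

By covered interest parity, F = S · (1+r_USD)^T / (1+r_AUD)^T
= 0.7872 × 1.139983 / 1.149486 = 0.7872 × 0.991733
F = 0.7807 USD per AUD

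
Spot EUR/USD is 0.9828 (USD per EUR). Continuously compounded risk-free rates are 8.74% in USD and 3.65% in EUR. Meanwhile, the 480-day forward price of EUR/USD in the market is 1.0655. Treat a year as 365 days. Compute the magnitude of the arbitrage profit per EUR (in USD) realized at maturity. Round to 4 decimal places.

0.0147 per EUR (in USD)

Fair forward: F* = S·e^(carry·T), with carry = (r_USD − r_EUR) = 0.0874 − 0.0365 = 0.0509
F* = 0.9828 · e^(0.0509 × 480/365) = 0.9828 · e^0.066937 = 0.9828 × 1.069228 = 1.0508
Market 1.0655 > fair 1.0508: forward overpriced → cash-and-carry (buy spot, short the forward).
At maturity, profit = |F_mkt − F*| = |1.0655 − 1.0508| = 0.0147 per EUR (in USD)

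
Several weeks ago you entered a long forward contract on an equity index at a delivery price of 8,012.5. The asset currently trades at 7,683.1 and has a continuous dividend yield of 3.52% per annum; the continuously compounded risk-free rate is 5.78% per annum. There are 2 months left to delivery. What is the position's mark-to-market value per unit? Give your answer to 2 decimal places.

-297.53

Current fair forward for the remaining 2 months: F = S·e^((r − q)·T), (r − q) = 0.0578 − 0.0352 = 0.0226
F = 7683.1 · e^(0.0226 × 2/12) = 7683.1 × 1.00377377 = 7712.0943
Value of long forward = (F − K)·e^(−rT) = (7712.0943 − 8012.5) · e^(−0.0578·2/12)
= -300.4057 × 0.99041292 = -297.53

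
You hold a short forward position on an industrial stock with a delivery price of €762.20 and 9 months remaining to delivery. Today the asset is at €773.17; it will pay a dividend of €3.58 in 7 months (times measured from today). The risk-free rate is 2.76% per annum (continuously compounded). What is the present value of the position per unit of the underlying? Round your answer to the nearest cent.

PV(remaining dividends) I = 3.58·e^(−0.0276·7/12) = 3.5228
Current forward F = (S − I)·e^(rT) = (773.17 − 3.5228)·e^(0.0276·9/12) = 769.6472 × 1.020916 = 785.7451
Value (long) = (F − K)·e^(−rT) = (785.7451 − 762.20) × 0.979513 = 23.0627
Short position value = −(long value) = -€23.06

-€23.06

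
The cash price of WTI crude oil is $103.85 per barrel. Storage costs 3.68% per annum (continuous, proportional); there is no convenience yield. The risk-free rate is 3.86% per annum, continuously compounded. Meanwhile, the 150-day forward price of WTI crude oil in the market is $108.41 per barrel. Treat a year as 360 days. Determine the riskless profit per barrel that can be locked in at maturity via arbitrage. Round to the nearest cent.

$1.25 per barrel

Fair forward: F* = S·e^(carry·T), with carry = (r + u) = 0.0386 + 0.0368 = 0.0754
F* = 103.85 · e^(0.0754 × 150/360) = 103.85 · e^0.031417 = 103.85 × 1.031916 = $107.1645
Market $108.41 > fair $107.1645: forward overpriced → cash-and-carry (buy spot, short the forward).
At maturity, profit = |F_mkt − F*| = |108.41 − 107.1645| = $1.25 per barrel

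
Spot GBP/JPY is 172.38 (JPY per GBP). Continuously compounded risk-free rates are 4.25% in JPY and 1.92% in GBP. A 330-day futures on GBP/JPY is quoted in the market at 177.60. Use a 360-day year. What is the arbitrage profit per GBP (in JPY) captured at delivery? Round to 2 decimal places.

Fair futures: F* = S·e^(carry·T), with carry = (r_JPY − r_GBP) = 0.0425 − 0.0192 = 0.0233
F* = 172.38 · e^(0.0233 × 330/360) = 172.38 · e^0.021358 = 172.38 × 1.021588 = 176.1013
Market 177.60 > fair 176.1013: forward overpriced → cash-and-carry (buy spot, short the forward).
At maturity, profit = |F_mkt − F*| = |177.60 − 176.1013| = 1.50 per GBP (in JPY)

1.50 per GBP (in JPY)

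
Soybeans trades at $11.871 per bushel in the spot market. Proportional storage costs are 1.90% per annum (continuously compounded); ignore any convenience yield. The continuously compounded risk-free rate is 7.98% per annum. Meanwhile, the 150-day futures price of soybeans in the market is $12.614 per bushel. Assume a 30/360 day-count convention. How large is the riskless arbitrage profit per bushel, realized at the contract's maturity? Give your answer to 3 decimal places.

Fair futures: F* = S·e^(carry·T), with carry = (r + u) = 0.0798 + 0.0190 = 0.0988
F* = 11.871 · e^(0.0988 × 150/360) = 11.871 · e^0.041167 = 11.871 × 1.042026 = $12.3699
Market $12.614 > fair $12.3699: forward overpriced → cash-and-carry (buy spot, short the forward).
At maturity, profit = |F_mkt − F*| = |12.614 − 12.3699| = $0.244 per bushel

$0.244 per bushel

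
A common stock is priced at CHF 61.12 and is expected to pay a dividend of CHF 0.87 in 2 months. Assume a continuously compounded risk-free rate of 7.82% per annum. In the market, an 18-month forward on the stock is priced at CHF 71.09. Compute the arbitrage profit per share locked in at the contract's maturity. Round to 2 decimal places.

CHF 3.33 per share

PV(dividends) I = 0.87·e^(−0.0782·2/12) = 0.8587
Fair forward F* = (S − I)·e^(rT) = (61.12 − 0.8587)·e^0.117300 = 60.2613 × 1.124457 = 67.7612
Market CHF 71.09 > fair 67.7612: forward overpriced → cash-and-carry (borrow at r, buy the stock and collect the dividends, short the forward).
Profit at T = |F_mkt − F*| = |71.09 − 67.7612| = CHF 3.33 per share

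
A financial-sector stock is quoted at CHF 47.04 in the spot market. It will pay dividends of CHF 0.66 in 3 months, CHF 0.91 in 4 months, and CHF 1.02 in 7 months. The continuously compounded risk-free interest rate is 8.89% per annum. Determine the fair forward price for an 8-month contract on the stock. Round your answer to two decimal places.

CHF 47.26

PV(dividends) I = 0.66·e^(−0.0889·3/12) + 0.91·e^(−0.0889·4/12) + 1.02·e^(−0.0889·7/12)
I = 0.6455 + 0.8834 + 0.9685 = 2.4974
F = (S − I)·e^(rT) = (47.04 − 2.4974) · e^(0.0889·8/12)
= 44.5426 · e^0.059267 = 44.5426 × 1.061059 = CHF 47.26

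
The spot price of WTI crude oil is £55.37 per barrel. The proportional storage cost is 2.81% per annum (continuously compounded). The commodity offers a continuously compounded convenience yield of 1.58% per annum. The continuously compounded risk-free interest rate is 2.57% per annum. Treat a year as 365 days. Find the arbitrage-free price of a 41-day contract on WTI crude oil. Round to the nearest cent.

£55.61 per barrel

Net carry = r + u − y = 0.0257 + 0.0281 − 0.0158 = 0.0380
F = S·e^((r+u−y)T) = 55.37 · e^(0.0380 × 41/365) = 55.37 · e^0.004268
= 55.37 × 1.004277 = £55.61 per barrel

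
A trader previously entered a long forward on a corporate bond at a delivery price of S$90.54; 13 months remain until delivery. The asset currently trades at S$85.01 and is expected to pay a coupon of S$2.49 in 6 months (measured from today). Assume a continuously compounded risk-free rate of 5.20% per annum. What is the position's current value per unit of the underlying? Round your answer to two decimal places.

-S$3.00

PV(remaining coupons) I = 2.49·e^(−0.0520·6/12) = 2.4261
Current forward F = (S − I)·e^(rT) = (85.01 − 2.4261)·e^(0.0520·13/12) = 82.5839 × 1.057950 = 87.3696
Value (long) = (F − K)·e^(−rT) = (87.3696 − 90.54) × 0.945224 = -2.9967
Value = -S$3.00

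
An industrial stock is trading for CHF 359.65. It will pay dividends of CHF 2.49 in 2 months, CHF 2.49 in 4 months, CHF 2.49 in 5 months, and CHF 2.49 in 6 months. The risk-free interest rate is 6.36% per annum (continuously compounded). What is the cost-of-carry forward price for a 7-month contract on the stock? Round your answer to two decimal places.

CHF 363.14

PV(dividends) I = 2.49·e^(−0.0636·2/12) + 2.49·e^(−0.0636·4/12) + 2.49·e^(−0.0636·5/12) + 2.49·e^(−0.0636·6/12)
I = 2.4637 + 2.4378 + 2.4249 + 2.4121 = 9.7385
F = (S − I)·e^(rT) = (359.65 − 9.7385) · e^(0.0636·7/12)
= 349.9115 · e^0.037100 = 349.9115 × 1.037797 = CHF 363.14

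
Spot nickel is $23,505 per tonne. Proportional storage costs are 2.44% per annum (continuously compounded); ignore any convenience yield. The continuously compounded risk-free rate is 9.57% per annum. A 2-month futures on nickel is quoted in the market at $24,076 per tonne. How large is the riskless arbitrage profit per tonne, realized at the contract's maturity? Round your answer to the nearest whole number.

$96 per tonne

Fair futures: F* = S·e^(carry·T), with carry = (r + u) = 0.0957 + 0.0244 = 0.1201
F* = 23505 · e^(0.1201 × 2/12) = 23505 · e^0.020017 = 23505 × 1.020219 = $23980.2476
Market $24076 > fair $23980.2476: forward overpriced → cash-and-carry (buy spot, short the forward).
At maturity, profit = |F_mkt − F*| = |24076 − 23980.2476| = $96 per tonne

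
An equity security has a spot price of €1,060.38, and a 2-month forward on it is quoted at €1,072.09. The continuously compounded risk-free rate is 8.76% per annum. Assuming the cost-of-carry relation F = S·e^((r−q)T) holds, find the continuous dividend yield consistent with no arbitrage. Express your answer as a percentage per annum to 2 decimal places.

From F = S·e^((r−q)T): (r − q) = ln(F/S)/T
ln(1072.09/1060.38) = ln(1.011043) = 0.010982
(r − q) = 0.010982 / (2/12) = 0.065892
q = r − ln(F/S)/T = 0.0876 − 0.065892 = 0.021708
q = 2.17%

2.17%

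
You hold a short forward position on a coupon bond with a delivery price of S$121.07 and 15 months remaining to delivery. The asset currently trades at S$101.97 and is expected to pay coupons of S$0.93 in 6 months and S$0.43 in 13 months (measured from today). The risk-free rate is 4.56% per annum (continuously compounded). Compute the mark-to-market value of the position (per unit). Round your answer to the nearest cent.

S$13.71

PV(remaining coupons) I = 0.93·e^(−0.0456·6/12) + 0.43·e^(−0.0456·13/12) = 1.3183
Current forward F = (S − I)·e^(rT) = (101.97 − 1.3183)·e^(0.0456·15/12) = 100.6517 × 1.058656 = 106.5555
Value (long) = (F − K)·e^(−rT) = (106.5555 − 121.07) × 0.944594 = -13.7103
Short position value = −(long value) = S$13.71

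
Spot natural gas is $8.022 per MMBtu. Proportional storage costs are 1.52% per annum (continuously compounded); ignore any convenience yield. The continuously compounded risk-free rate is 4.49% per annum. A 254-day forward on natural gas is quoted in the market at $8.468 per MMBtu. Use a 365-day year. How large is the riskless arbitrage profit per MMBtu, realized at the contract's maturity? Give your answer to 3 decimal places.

Fair forward: F* = S·e^(carry·T), with carry = (r + u) = 0.0449 + 0.0152 = 0.0601
F* = 8.022 · e^(0.0601 × 254/365) = 8.022 · e^0.041823 = 8.022 × 1.042710 = $8.3646
Market $8.468 > fair $8.3646: forward overpriced → cash-and-carry (buy spot, short the forward).
At maturity, profit = |F_mkt − F*| = |8.468 − 8.3646| = $0.103 per MMBtu

$0.103 per MMBtu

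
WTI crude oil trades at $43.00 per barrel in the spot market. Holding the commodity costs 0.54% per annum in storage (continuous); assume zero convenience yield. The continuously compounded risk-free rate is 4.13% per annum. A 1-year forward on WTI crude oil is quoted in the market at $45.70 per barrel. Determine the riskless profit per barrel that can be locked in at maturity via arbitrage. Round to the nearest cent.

Fair forward: F* = S·e^(carry·T), with carry = (r + u) = 0.0413 + 0.0054 = 0.0467
F* = 43.00 · e^(0.0467 × 1) = 43.00 · e^0.046700 = 43.00 × 1.047808 = $45.0557
Market $45.70 > fair $45.0557: forward overpriced → cash-and-carry (buy spot, short the forward).
At maturity, profit = |F_mkt − F*| = |45.70 − 45.0557| = $0.64 per barrel

$0.64 per barrel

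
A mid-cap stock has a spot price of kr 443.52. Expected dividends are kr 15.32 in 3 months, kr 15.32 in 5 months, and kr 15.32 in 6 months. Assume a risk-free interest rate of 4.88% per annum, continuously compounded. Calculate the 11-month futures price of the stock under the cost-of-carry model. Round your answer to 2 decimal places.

kr 416.65

PV(dividends) I = 15.32·e^(−0.0488·3/12) + 15.32·e^(−0.0488·5/12) + 15.32·e^(−0.0488·6/12)
I = 15.1342 + 15.0116 + 14.9507 = 45.0965
F = (S − I)·e^(rT) = (443.52 − 45.0965) · e^(0.0488·11/12)
= 398.4235 · e^0.044733 = 398.4235 × 1.045749 = kr 416.65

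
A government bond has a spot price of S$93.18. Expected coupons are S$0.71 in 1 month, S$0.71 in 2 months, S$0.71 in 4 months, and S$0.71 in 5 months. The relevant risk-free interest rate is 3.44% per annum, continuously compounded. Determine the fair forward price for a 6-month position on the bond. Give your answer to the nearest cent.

S$91.93

PV(coupons) I = 0.71·e^(−0.0344·1/12) + 0.71·e^(−0.0344·2/12) + 0.71·e^(−0.0344·4/12) + 0.71·e^(−0.0344·5/12)
I = 0.7080 + 0.7059 + 0.7019 + 0.6999 = 2.8157
F = (S − I)·e^(rT) = (93.18 − 2.8157) · e^(0.0344·6/12)
= 90.3643 · e^0.017200 = 90.3643 × 1.017349 = S$91.93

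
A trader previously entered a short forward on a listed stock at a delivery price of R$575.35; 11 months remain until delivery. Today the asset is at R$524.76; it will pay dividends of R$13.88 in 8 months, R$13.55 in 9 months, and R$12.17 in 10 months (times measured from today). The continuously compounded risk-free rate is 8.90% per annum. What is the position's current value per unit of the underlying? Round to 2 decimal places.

PV(remaining dividends) I = 13.88·e^(−0.0890·8/12) + 13.55·e^(−0.0890·9/12) + 12.17·e^(−0.0890·10/12) = 37.0555
Current forward F = (S − I)·e^(rT) = (524.76 − 37.0555)·e^(0.0890·11/12) = 487.7045 × 1.085004 = 529.1613
Value (long) = (F − K)·e^(−rT) = (529.1613 − 575.35) × 0.921656 = -42.5701
Short position value = −(long value) = R$42.57

R$42.57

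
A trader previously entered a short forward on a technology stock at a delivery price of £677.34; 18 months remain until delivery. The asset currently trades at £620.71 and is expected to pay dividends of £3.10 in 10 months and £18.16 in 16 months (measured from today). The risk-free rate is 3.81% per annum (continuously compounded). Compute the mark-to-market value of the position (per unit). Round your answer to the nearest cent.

£39.27

PV(remaining dividends) I = 3.10·e^(−0.0381·10/12) + 18.16·e^(−0.0381·16/12) = 20.2636
Current forward F = (S − I)·e^(rT) = (620.71 − 20.2636)·e^(0.0381·18/12) = 600.4464 × 1.058815 = 635.7617
Value (long) = (F − K)·e^(−rT) = (635.7617 − 677.34) × 0.944452 = -39.2687
Short position value = −(long value) = £39.27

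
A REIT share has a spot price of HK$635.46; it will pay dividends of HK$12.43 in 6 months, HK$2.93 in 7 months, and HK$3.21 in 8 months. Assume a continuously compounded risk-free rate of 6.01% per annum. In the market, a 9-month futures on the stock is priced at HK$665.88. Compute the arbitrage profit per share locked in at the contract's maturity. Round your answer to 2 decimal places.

PV(dividends) I = 12.43·e^(−0.0601·6/12) + 2.93·e^(−0.0601·7/12) + 3.21·e^(−0.0601·8/12) = 17.9750
Fair futures F* = (S − I)·e^(rT) = (635.46 − 17.9750)·e^0.045075 = 617.4850 × 1.046106 = 645.9548
Market HK$665.88 > fair 645.9548: forward overpriced → cash-and-carry (borrow at r, buy the stock and collect the dividends, short the forward).
Profit at T = |F_mkt − F*| = |665.88 − 645.9548| = HK$19.93 per share

HK$19.93 per share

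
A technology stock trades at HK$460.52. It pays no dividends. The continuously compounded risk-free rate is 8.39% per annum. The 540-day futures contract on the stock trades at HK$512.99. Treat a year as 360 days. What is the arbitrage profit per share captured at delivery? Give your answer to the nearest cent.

HK$9.29 per share

Fair futures: F* = S·e^(carry·T), with carry = r = 0.0839
F* = 460.52 · e^(0.0839 × 540/360) = 460.52 · e^0.125850 = 460.52 × 1.134112 = HK$522.2813
Market HK$512.99 < fair HK$522.2813: forward underpriced → reverse cash-and-carry (short spot, go long the forward).
At maturity, profit = |F_mkt − F*| = |512.99 − 522.2813| = HK$9.29 per share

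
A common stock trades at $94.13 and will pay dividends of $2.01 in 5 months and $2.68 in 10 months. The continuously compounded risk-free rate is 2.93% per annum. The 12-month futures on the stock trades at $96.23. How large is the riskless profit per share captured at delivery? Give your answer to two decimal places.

PV(dividends) I = 2.01·e^(−0.0293·5/12) + 2.68·e^(−0.0293·10/12) = 4.6010
Fair futures F* = (S − I)·e^(rT) = (94.13 − 4.6010)·e^0.029300 = 89.5290 × 1.029733 = 92.1910
Market $96.23 > fair 92.1910: forward overpriced → cash-and-carry (borrow at r, buy the stock and collect the dividends, short the forward).
Profit at T = |F_mkt − F*| = |96.23 − 92.1910| = $4.04 per share

$4.04 per share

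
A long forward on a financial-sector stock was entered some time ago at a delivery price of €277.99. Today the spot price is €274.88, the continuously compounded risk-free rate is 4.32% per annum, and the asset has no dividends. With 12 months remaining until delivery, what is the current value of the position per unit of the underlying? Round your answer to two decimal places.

Current fair forward for the remaining 12 months: F = S·e^(r·T), r = 0.0432
F = 274.88 · e^(0.0432 × 12/12) = 274.88 × 1.044147 = 287.0151
Value of long forward = (F − K)·e^(−rT) = (287.0151 − 277.99) · e^(−0.0432·12/12)
= 9.0251 × 0.957720 = 8.64

€8.64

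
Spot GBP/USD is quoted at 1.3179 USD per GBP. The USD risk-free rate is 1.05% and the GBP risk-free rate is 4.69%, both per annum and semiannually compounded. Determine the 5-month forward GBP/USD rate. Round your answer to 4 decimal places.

By covered interest parity, F = S · (1+r_USD/2)^(2T) / (1+r_GBP/2)^(2T)
= 1.3179 × 1.004373 / 1.019504 = 1.3179 × 0.985158
F = 1.2983 USD per GBP

1.2983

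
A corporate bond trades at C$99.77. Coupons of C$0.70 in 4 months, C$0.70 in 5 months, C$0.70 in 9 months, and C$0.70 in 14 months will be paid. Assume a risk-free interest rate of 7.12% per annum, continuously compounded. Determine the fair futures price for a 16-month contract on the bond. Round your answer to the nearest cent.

C$106.77

PV(coupons) I = 0.70·e^(−0.0712·4/12) + 0.70·e^(−0.0712·5/12) + 0.70·e^(−0.0712·9/12) + 0.70·e^(−0.0712·14/12)
I = 0.6836 + 0.6795 + 0.6636 + 0.6442 = 2.6709
F = (S − I)·e^(rT) = (99.77 − 2.6709) · e^(0.0712·16/12)
= 97.0991 · e^0.094933 = 97.0991 × 1.099585 = C$106.77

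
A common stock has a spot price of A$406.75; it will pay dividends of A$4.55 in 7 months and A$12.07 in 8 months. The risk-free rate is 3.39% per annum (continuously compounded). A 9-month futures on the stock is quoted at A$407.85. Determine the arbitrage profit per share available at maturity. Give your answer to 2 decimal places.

PV(dividends) I = 4.55·e^(−0.0339·7/12) + 12.07·e^(−0.0339·8/12) = 16.2612
Fair futures F* = (S − I)·e^(rT) = (406.75 − 16.2612)·e^0.025425 = 390.4888 × 1.025751 = 400.5443
Market A$407.85 > fair 400.5443: forward overpriced → cash-and-carry (borrow at r, buy the stock and collect the dividends, short the forward).
Profit at T = |F_mkt − F*| = |407.85 − 400.5443| = A$7.31 per share

A$7.31 per share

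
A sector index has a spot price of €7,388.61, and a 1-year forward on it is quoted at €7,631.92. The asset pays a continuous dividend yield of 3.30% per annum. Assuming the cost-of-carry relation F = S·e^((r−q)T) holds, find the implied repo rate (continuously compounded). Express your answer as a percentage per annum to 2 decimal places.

From F = S·e^((r−q)T): (r − q) = ln(F/S)/T
ln(7631.92/7388.61) = ln(1.032930) = 0.032399
(r − q) = 0.032399 / (12/12) = 0.032399
r = ln(F/S)/T + q = 0.032399 + 0.0330 = 0.065399
r = 6.54%

6.54%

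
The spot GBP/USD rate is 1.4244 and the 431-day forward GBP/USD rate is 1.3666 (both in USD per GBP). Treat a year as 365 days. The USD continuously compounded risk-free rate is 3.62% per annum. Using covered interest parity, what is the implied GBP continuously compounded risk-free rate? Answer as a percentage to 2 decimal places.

F = S·e^((r_USD − r_GBP)T) ⇒ r_GBP = r_USD − ln(F/S)/T
ln(1.3666/1.4244) = -0.041425; /(431/365) = -0.035081
r_GBP = 0.0362 + 0.035081 = 0.071281
r_GBP = 7.13%

7.13%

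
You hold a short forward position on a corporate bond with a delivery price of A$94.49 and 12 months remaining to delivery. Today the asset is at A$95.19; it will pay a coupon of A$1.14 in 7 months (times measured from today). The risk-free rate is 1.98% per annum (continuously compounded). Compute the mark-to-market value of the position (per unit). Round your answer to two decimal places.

PV(remaining coupons) I = 1.14·e^(−0.0198·7/12) = 1.1269
Current forward F = (S − I)·e^(rT) = (95.19 − 1.1269)·e^(0.0198·12/12) = 94.0631 × 1.019997 = 95.9441
Value (long) = (F − K)·e^(−rT) = (95.9441 − 94.49) × 0.980395 = 1.4256
Short position value = −(long value) = -A$1.43

-A$1.43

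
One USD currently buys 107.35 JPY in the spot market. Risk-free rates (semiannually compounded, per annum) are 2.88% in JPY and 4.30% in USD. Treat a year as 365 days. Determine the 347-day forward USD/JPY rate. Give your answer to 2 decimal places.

105.94

By covered interest parity, F = S · (1+r_JPY/2)^(2T) / (1+r_USD/2)^(2T)
= 107.35 × 1.027557 / 1.041275 = 107.35 × 0.986826
F = 105.94 JPY per USD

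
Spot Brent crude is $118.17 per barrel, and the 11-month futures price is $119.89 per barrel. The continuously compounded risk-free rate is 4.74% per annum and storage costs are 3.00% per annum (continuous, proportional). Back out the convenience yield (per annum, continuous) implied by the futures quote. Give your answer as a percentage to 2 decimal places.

F = S·e^((r+u−y)T) ⇒ (r+u−y) = ln(F/S)/T
ln(119.89/118.17) = 0.014450; /T ⇒ 0.015764
y = r + u − ln(F/S)/T = 0.0474 + 0.0300 − 0.015764 = 0.061636
y = 6.16%

6.16%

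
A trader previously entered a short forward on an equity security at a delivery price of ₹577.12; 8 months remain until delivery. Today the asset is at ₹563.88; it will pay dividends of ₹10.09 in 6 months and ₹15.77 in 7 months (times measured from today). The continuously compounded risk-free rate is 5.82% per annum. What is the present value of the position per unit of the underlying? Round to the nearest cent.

PV(remaining dividends) I = 10.09·e^(−0.0582·6/12) + 15.77·e^(−0.0582·7/12) = 25.0442
Current forward F = (S − I)·e^(rT) = (563.88 − 25.0442)·e^(0.0582·8/12) = 538.8358 × 1.039563 = 560.1538
Value (long) = (F − K)·e^(−rT) = (560.1538 − 577.12) × 0.961943 = -16.3205
Short position value = −(long value) = ₹16.32

₹16.32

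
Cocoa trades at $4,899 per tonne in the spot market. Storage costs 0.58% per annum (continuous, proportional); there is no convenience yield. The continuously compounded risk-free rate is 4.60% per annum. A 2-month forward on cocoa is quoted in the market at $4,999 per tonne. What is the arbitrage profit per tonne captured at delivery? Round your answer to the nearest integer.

Fair forward: F* = S·e^(carry·T), with carry = (r + u) = 0.0460 + 0.0058 = 0.0518
F* = 4899 · e^(0.0518 × 2/12) = 4899 · e^0.008633 = 4899 × 1.008670 = $4941.4743
Market $4999 > fair $4941.4743: forward overpriced → cash-and-carry (buy spot, short the forward).
At maturity, profit = |F_mkt − F*| = |4999 − 4941.4743| = $58 per tonne

$58 per tonne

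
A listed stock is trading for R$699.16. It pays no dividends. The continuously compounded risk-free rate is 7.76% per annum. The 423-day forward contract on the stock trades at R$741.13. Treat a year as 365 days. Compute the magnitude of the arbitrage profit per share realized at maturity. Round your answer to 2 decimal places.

Fair forward: F* = S·e^(carry·T), with carry = r = 0.0776
F* = 699.16 · e^(0.0776 × 423/365) = 699.16 · e^0.089931 = 699.16 × 1.094099 = R$764.9503
Market R$741.13 < fair R$764.9503: forward underpriced → reverse cash-and-carry (short spot, go long the forward).
At maturity, profit = |F_mkt − F*| = |741.13 − 764.9503| = R$23.82 per share

R$23.82 per share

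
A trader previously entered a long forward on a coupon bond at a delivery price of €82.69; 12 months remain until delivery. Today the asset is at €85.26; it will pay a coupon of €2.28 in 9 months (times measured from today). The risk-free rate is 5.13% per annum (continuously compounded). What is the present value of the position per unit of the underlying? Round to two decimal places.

PV(remaining coupons) I = 2.28·e^(−0.0513·9/12) = 2.1939
Current forward F = (S − I)·e^(rT) = (85.26 − 2.1939)·e^(0.0513·12/12) = 83.0661 × 1.052639 = 87.4386
Value (long) = (F − K)·e^(−rT) = (87.4386 − 82.69) × 0.949994 = 4.5111
Value = €4.51

€4.51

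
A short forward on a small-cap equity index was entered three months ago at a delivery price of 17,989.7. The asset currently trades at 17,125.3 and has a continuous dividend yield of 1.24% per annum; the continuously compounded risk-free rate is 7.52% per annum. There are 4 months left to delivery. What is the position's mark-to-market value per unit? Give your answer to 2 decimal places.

489.70

Current fair forward for the remaining 4 months: F = S·e^((r − q)·T), (r − q) = 0.0752 − 0.0124 = 0.0628
F = 17125.3 · e^(0.0628 × 4/12) = 17125.3 × 1.02115397 = 17487.5681
Value of long forward = (F − K)·e^(−rT) = (17487.5681 − 17989.7) · e^(−0.0752·4/12)
= -502.1319 × 0.97524489 = -489.70
Short position value = −(long value) = 489.70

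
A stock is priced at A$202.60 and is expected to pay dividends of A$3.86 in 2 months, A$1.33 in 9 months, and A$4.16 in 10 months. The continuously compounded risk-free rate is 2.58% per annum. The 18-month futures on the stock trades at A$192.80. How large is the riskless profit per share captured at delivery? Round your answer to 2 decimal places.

A$8.21 per share

PV(dividends) I = 3.86·e^(−0.0258·2/12) + 1.33·e^(−0.0258·9/12) + 4.16·e^(−0.0258·10/12) = 9.2195
Fair futures F* = (S − I)·e^(rT) = (202.60 − 9.2195)·e^0.038700 = 193.3805 × 1.039459 = 201.0111
Market A$192.80 < fair 201.0111: forward underpriced → reverse cash-and-carry (short the stock, invest proceeds at r, pay the dividends, go long the forward).
Profit at T = |F_mkt − F*| = |192.80 − 201.0111| = A$8.21 per share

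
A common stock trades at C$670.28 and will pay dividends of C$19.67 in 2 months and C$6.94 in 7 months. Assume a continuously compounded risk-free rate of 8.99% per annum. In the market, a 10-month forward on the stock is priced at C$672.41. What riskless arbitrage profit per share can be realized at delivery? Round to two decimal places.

C$22.03 per share

PV(dividends) I = 19.67·e^(−0.0899·2/12) + 6.94·e^(−0.0899·7/12) = 25.9629
Fair forward F* = (S − I)·e^(rT) = (670.28 − 25.9629)·e^0.074917 = 644.3171 × 1.077795 = 694.4417
Market C$672.41 < fair 694.4417: forward underpriced → reverse cash-and-carry (short the stock, invest proceeds at r, pay the dividends, go long the forward).
Profit at T = |F_mkt − F*| = |672.41 − 694.4417| = C$22.03 per share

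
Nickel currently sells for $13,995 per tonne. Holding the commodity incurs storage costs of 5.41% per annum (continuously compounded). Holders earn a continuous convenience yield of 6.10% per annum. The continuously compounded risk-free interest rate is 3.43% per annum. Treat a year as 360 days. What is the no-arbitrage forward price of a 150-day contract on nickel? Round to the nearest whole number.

Net carry = r + u − y = 0.0343 + 0.0541 − 0.0610 = 0.0274
F = S·e^((r+u−y)T) = 13995 · e^(0.0274 × 150/360) = 13995 · e^0.011417
= 13995 × 1.011482 = $14,156 per tonne

$14,156 per tonne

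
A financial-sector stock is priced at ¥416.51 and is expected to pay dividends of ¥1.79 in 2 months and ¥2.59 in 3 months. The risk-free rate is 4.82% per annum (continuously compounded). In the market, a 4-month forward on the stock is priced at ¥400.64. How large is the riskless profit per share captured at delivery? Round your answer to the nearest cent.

PV(dividends) I = 1.79·e^(−0.0482·2/12) + 2.59·e^(−0.0482·3/12) = 4.3347
Fair forward F* = (S − I)·e^(rT) = (416.51 − 4.3347)·e^0.016067 = 412.1753 × 1.016197 = 418.8513
Market ¥400.64 < fair 418.8513: forward underpriced → reverse cash-and-carry (short the stock, invest proceeds at r, pay the dividends, go long the forward).
Profit at T = |F_mkt − F*| = |400.64 − 418.8513| = ¥18.21 per share

¥18.21 per share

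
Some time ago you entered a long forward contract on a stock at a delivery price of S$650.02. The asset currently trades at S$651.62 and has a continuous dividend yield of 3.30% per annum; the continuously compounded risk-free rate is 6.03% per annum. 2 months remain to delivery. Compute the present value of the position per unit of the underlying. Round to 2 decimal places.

S$4.53

Current fair forward for the remaining 2 months: F = S·e^((r − q)·T), (r − q) = 0.0603 − 0.0330 = 0.0273
F = 651.62 · e^(0.0273 × 2/12) = 651.62 × 1.004560 = 654.5914
Value of long forward = (F − K)·e^(−rT) = (654.5914 − 650.02) · e^(−0.0603·2/12)
= 4.5714 × 0.990000 = 4.53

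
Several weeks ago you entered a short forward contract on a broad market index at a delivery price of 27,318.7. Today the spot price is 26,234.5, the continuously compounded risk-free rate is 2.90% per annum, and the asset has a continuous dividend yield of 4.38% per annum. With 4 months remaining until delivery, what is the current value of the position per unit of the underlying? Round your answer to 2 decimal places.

1201.63

Current fair forward for the remaining 4 months: F = S·e^((r − q)·T), (r − q) = 0.0290 − 0.0438 = -0.0148
F = 26234.5 · e^(-0.0148 × 4/12) = 26234.5 × 0.99507882 = 26105.3953
Value of long forward = (F − K)·e^(−rT) = (26105.3953 − 27318.7) · e^(−0.0290·4/12)
= -1213.3047 × 0.99037991 = -1201.63
Short position value = −(long value) = 1201.63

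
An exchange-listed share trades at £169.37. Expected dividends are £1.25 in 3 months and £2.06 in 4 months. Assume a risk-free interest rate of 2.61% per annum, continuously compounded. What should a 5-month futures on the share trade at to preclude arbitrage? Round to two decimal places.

£167.90

PV(dividends) I = 1.25·e^(−0.0261·3/12) + 2.06·e^(−0.0261·4/12)
I = 1.2419 + 2.0422 = 3.2841
F = (S − I)·e^(rT) = (169.37 − 3.2841) · e^(0.0261·5/12)
= 166.0859 · e^0.010875 = 166.0859 × 1.010934 = £167.90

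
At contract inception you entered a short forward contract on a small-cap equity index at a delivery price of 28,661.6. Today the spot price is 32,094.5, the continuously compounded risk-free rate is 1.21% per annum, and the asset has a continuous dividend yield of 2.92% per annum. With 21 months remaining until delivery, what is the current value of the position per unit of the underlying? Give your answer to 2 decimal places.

-2434.60

Current fair forward for the remaining 21 months: F = S·e^((r − q)·T), (r − q) = 0.0121 − 0.0292 = -0.0171
F = 32094.5 · e^(-0.0171 × 21/12) = 32094.5 × 0.97051832 = 31148.3002
Value of long forward = (F − K)·e^(−rT) = (31148.3002 − 28661.6) · e^(−0.0121·21/12)
= 2486.7002 × 0.97904762 = 2434.60
Short position value = −(long value) = -2434.60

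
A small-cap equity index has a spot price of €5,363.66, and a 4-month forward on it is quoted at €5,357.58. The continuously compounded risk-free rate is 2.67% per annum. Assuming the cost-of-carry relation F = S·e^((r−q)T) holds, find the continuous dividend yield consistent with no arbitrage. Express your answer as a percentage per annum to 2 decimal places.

3.01%

From F = S·e^((r−q)T): (r − q) = ln(F/S)/T
ln(5357.58/5363.66) = ln(0.998866) = -0.001135
(r − q) = -0.001135 / (4/12) = -0.003405
q = r − ln(F/S)/T = 0.0267 + 0.003405 = 0.030105
q = 3.01%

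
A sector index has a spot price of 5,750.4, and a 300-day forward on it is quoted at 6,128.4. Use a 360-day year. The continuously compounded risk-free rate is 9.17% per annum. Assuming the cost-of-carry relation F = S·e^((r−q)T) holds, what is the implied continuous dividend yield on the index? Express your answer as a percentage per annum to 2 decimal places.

1.53%

From F = S·e^((r−q)T): (r − q) = ln(F/S)/T
ln(6128.4/5750.4) = ln(1.065735) = 0.063665
(r − q) = 0.063665 / (300/360) = 0.076398
q = r − ln(F/S)/T = 0.0917 − 0.076398 = 0.015302
q = 1.53%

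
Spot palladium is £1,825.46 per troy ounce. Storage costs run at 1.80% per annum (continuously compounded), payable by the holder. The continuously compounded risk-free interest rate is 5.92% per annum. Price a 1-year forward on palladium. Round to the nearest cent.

Net carry = r + u − y = 0.0592 + 0.0180 − 0.0000 = 0.0772
F = S·e^((r+u−y)T) = 1825.46 · e^(0.0772 × 1) = 1825.46 · e^0.07720000
= 1825.46 × 1.08025811 = £1,971.97 per troy ounce

£1,971.97 per troy ounce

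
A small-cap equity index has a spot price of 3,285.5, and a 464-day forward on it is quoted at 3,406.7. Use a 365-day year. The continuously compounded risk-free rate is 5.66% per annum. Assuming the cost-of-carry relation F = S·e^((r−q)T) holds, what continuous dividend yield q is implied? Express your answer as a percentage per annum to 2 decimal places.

2.81%

From F = S·e^((r−q)T): (r − q) = ln(F/S)/T
ln(3406.7/3285.5) = ln(1.036889) = 0.036225
(r − q) = 0.036225 / (464/365) = 0.028496
q = r − ln(F/S)/T = 0.0566 − 0.028496 = 0.028104
q = 2.81%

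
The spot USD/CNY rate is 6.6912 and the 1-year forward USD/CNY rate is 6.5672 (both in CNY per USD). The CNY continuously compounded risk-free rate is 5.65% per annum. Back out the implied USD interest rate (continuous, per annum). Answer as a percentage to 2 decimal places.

7.52%

F = S·e^((r_CNY − r_USD)T) ⇒ r_USD = r_CNY − ln(F/S)/T
ln(6.5672/6.6912) = -0.018706; /(1) = -0.018706
r_USD = 0.0565 + 0.018706 = 0.075206
r_USD = 7.52%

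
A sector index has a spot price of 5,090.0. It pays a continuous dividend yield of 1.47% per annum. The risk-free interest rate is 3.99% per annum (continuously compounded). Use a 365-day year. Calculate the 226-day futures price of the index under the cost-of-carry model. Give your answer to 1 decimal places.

5,170.0

F = S·e^((r − q)T) = 5090.0 · e^((0.0399 − 0.0147) × 226/365)
= 5090.0 · e^0.015603 = 5090.0 × 1.015725
F = 5,170.0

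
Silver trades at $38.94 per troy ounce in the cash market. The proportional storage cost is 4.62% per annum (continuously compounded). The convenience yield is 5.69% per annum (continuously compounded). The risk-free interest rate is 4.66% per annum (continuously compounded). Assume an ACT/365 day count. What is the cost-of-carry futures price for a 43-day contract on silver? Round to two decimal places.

Net carry = r + u − y = 0.0466 + 0.0462 − 0.0569 = 0.0359
F = S·e^((r+u−y)T) = 38.94 · e^(0.0359 × 43/365) = 38.94 · e^0.004229
= 38.94 × 1.004238 = $39.11 per troy ounce

$39.11 per troy ounce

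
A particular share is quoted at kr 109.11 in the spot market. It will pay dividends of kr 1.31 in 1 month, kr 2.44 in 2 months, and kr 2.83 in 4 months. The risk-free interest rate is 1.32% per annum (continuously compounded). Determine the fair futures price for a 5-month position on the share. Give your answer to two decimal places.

PV(dividends) I = 1.31·e^(−0.0132·1/12) + 2.44·e^(−0.0132·2/12) + 2.83·e^(−0.0132·4/12)
I = 1.3086 + 2.4346 + 2.8176 = 6.5608
F = (S − I)·e^(rT) = (109.11 − 6.5608) · e^(0.0132·5/12)
= 102.5492 · e^0.005500 = 102.5492 × 1.005515 = kr 103.11

kr 103.11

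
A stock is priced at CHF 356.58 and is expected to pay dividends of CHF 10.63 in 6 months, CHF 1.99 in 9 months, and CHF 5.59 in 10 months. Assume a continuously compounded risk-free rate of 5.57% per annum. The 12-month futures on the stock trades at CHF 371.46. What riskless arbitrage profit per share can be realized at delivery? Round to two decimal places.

CHF 13.05 per share

PV(dividends) I = 10.63·e^(−0.0557·6/12) + 1.99·e^(−0.0557·9/12) + 5.59·e^(−0.0557·10/12) = 17.5831
Fair futures F* = (S − I)·e^(rT) = (356.58 − 17.5831)·e^0.055700 = 338.9969 × 1.057280 = 358.4146
Market CHF 371.46 > fair 358.4146: forward overpriced → cash-and-carry (borrow at r, buy the stock and collect the dividends, short the forward).
Profit at T = |F_mkt − F*| = |371.46 − 358.4146| = CHF 13.05 per share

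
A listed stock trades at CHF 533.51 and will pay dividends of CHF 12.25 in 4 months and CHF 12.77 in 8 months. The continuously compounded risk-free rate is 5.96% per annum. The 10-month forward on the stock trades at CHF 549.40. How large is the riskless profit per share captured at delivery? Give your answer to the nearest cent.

CHF 14.24 per share

PV(dividends) I = 12.25·e^(−0.0596·4/12) + 12.77·e^(−0.0596·8/12) = 24.2816
Fair forward F* = (S − I)·e^(rT) = (533.51 − 24.2816)·e^0.049667 = 509.2284 × 1.050921 = 535.1588
Market CHF 549.40 > fair 535.1588: forward overpriced → cash-and-carry (borrow at r, buy the stock and collect the dividends, short the forward).
Profit at T = |F_mkt − F*| = |549.40 − 535.1588| = CHF 14.24 per share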